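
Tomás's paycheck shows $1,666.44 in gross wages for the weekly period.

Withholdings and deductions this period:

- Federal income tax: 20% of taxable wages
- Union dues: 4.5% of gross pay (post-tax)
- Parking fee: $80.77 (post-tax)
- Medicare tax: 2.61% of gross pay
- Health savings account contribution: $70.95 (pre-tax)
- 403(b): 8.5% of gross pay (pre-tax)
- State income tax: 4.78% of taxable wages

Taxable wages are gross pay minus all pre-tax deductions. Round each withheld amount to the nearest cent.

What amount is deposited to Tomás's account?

$894.33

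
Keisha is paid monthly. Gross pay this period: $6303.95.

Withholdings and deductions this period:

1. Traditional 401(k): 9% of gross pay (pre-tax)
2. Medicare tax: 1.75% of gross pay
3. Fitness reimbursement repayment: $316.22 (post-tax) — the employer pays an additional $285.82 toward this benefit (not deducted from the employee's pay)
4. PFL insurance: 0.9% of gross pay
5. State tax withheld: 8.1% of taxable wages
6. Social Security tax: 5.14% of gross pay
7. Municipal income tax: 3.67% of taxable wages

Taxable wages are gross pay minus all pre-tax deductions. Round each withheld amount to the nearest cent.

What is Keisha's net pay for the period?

Traditional 401(k): $6303.95 × 0.09 = $567.36
Taxable wages = $6303.95 − $567.36 = $5736.59
State tax withheld: $5736.59 × 0.081 = $464.66
Municipal income tax: $5736.59 × 0.0367 = $210.53
Social Security tax: $6303.95 × 0.0514 = $324.02
PFL insurance: $6303.95 × 0.009 = $56.74
Medicare tax: $6303.95 × 0.0175 = $110.32
Fitness reimbursement repayment: $316.22
(Employer's $285.82 toward fitness reimbursement repayment is not withheld from the employee.)
Total deductions = $567.36 + $464.66 + $210.53 + $324.02 + $56.74 + $110.32 + $316.22 = $2049.85
Net pay = $6303.95 − $2049.85 = $4254.10

$4254.10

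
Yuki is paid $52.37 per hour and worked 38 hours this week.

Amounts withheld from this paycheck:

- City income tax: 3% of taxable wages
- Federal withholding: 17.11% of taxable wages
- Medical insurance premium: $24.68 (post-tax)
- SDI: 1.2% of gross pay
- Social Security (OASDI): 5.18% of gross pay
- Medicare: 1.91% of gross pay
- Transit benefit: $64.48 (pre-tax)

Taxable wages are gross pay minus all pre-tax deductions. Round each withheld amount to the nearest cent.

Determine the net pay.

$1348.68

Gross pay: 38 × $52.37 = $1990.06
Transit benefit: $64.48
Taxable wages = $1990.06 − $64.48 = $1925.58
Federal withholding: $1925.58 × 0.1711 = $329.47
City income tax: $1925.58 × 0.03 = $57.77
Social Security (OASDI): $1990.06 × 0.0518 = $103.09
Medicare: $1990.06 × 0.0191 = $38.01
SDI: $1990.06 × 0.012 = $23.88
Medical insurance premium: $24.68
Total deductions = $64.48 + $329.47 + $57.77 + $103.09 + $38.01 + $23.88 + $24.68 = $641.38
Net pay = $1990.06 − $641.38 = $1348.68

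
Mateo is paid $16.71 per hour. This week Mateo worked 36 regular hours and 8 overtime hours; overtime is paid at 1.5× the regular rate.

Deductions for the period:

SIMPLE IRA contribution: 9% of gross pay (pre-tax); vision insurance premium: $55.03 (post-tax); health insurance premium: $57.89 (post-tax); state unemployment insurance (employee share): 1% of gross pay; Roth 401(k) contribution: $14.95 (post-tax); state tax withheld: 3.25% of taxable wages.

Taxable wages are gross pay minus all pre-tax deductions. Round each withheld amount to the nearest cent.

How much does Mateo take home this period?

Regular pay: 36 × $16.71 = $601.56
Overtime pay: 8 × $16.71 × 1.5 = $200.52
Gross pay = $601.56 + $200.52 = $802.08
SIMPLE IRA contribution: $802.08 × 0.09 = $72.19
Taxable wages = $802.08 − $72.19 = $729.89
State tax withheld: $729.89 × 0.0325 = $23.72
State unemployment insurance (employee share): $802.08 × 0.01 = $8.02
Vision insurance premium: $55.03
Roth 401(k) contribution: $14.95
Health insurance premium: $57.89
Total deductions = $72.19 + $23.72 + $8.02 + $55.03 + $14.95 + $57.89 = $231.80
Net pay = $802.08 − $231.80 = $570.28

$570.28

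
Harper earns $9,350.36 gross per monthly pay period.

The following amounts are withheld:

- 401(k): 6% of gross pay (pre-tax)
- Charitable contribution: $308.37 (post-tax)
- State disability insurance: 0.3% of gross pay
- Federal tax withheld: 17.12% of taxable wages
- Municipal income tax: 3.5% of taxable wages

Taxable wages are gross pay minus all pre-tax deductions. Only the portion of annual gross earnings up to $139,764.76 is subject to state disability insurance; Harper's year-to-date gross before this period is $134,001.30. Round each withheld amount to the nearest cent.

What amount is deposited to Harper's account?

401(k): $9,350.36 × 0.06 = $561.02
Taxable wages = $9,350.36 − $561.02 = $8,789.34
Federal tax withheld: $8,789.34 × 0.1712 = $1,504.74
Municipal income tax: $8,789.34 × 0.035 = $307.63
State disability insurance: only $139,764.76 − $134,001.30 = $5,763.46 of this check is subject → $5,763.46 × 0.003 = $17.29
Charitable contribution: $308.37
Total deductions = $561.02 + $1,504.74 + $307.63 + $17.29 + $308.37 = $2,699.05
Net pay = $9,350.36 − $2,699.05 = $6,651.31

$6,651.31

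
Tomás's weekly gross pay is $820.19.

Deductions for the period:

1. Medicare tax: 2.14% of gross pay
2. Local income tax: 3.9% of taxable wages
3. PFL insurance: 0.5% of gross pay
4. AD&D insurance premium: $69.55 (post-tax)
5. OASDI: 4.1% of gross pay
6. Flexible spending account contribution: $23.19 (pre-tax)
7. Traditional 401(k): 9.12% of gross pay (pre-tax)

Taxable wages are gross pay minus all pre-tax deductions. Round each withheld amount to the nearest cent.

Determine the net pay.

$569.20

Flexible spending account contribution: $23.19
Traditional 401(k): $820.19 × 0.0912 = $74.80
Pre-tax total = $23.19 + $74.80 = $97.99
Taxable wages = $820.19 − $97.99 = $722.20
Local income tax: $722.20 × 0.039 = $28.17
Medicare tax: $820.19 × 0.0214 = $17.55
PFL insurance: $820.19 × 0.005 = $4.10
OASDI: $820.19 × 0.041 = $33.63
AD&D insurance premium: $69.55
Total deductions = $23.19 + $74.80 + $28.17 + $17.55 + $4.10 + $33.63 + $69.55 = $250.99
Net pay = $820.19 − $250.99 = $569.20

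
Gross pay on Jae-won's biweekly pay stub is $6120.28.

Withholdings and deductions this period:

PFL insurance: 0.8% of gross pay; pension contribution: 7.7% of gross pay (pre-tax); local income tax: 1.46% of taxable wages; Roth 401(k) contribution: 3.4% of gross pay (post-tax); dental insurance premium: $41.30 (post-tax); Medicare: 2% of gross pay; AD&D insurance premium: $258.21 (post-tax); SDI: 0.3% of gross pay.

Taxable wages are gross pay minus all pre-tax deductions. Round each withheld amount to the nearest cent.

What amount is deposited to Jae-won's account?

$4869.21

Pension contribution: $6120.28 × 0.077 = $471.26
Taxable wages = $6120.28 − $471.26 = $5649.02
Local income tax: $5649.02 × 0.0146 = $82.48
Medicare: $6120.28 × 0.02 = $122.41
SDI: $6120.28 × 0.003 = $18.36
PFL insurance: $6120.28 × 0.008 = $48.96
AD&D insurance premium: $258.21
Dental insurance premium: $41.30
Roth 401(k) contribution: $6120.28 × 0.034 = $208.09
Total deductions = $471.26 + $82.48 + $122.41 + $18.36 + $48.96 + $258.21 + $41.30 + $208.09 = $1251.07
Net pay = $6120.28 − $1251.07 = $4869.21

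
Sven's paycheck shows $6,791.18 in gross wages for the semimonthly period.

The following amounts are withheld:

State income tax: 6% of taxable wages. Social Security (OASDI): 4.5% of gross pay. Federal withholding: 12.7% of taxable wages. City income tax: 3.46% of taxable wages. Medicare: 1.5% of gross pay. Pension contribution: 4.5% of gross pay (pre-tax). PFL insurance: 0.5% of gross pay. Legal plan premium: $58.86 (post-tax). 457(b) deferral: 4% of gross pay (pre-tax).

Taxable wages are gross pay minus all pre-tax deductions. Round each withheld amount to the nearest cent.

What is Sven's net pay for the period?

457(b) deferral: $6,791.18 × 0.04 = $271.65
Pension contribution: $6,791.18 × 0.045 = $305.60
Pre-tax total = $271.65 + $305.60 = $577.25
Taxable wages = $6,791.18 − $577.25 = $6,213.93
City income tax: $6,213.93 × 0.0346 = $215.00
State income tax: $6,213.93 × 0.06 = $372.84
Federal withholding: $6,213.93 × 0.127 = $789.17
PFL insurance: $6,791.18 × 0.005 = $33.96
Social Security (OASDI): $6,791.18 × 0.045 = $305.60
Medicare: $6,791.18 × 0.015 = $101.87
Legal plan premium: $58.86
Total deductions = $271.65 + $305.60 + $215.00 + $372.84 + $789.17 + $33.96 + $305.60 + $101.87 + $58.86 = $2,454.55
Net pay = $6,791.18 − $2,454.55 = $4,336.63

$4,336.63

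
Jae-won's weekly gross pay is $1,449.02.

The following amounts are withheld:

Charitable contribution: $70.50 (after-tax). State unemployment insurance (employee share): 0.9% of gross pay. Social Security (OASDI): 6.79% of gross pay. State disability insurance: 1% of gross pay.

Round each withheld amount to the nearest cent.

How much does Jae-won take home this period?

Social Security (OASDI): $1,449.02 × 0.0679 = $98.39
State unemployment insurance (employee share): $1,449.02 × 0.009 = $13.04
State disability insurance: $1,449.02 × 0.01 = $14.49
Charitable contribution: $70.50
Total deductions = $98.39 + $13.04 + $14.49 + $70.50 = $196.42
Net pay = $1,449.02 − $196.42 = $1,252.60

$1,252.60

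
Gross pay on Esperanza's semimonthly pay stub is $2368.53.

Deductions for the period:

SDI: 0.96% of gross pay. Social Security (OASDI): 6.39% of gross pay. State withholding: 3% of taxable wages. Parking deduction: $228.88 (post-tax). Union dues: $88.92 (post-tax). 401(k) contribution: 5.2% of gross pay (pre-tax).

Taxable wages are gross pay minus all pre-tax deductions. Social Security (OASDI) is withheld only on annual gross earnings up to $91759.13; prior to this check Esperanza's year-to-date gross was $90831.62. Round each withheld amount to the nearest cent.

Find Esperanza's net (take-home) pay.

$1778.20

401(k) contribution: $2368.53 × 0.052 = $123.16
Taxable wages = $2368.53 − $123.16 = $2245.37
State withholding: $2245.37 × 0.03 = $67.36
Social Security (OASDI): only $91759.13 − $90831.62 = $927.51 of this check is subject → $927.51 × 0.0639 = $59.27
SDI: $2368.53 × 0.0096 = $22.74
Union dues: $88.92
Parking deduction: $228.88
Total deductions = $123.16 + $67.36 + $59.27 + $22.74 + $88.92 + $228.88 = $590.33
Net pay = $2368.53 − $590.33 = $1778.20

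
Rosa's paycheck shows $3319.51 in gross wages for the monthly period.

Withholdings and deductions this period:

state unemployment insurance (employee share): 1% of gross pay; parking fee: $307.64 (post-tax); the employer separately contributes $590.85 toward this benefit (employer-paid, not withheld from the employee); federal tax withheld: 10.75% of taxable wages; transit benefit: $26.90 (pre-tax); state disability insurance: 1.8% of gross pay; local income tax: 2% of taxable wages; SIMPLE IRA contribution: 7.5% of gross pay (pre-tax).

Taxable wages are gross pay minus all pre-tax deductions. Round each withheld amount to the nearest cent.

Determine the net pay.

SIMPLE IRA contribution: $3319.51 × 0.075 = $248.96
Transit benefit: $26.90
Pre-tax total = $248.96 + $26.90 = $275.86
Taxable wages = $3319.51 − $275.86 = $3043.65
Local income tax: $3043.65 × 0.02 = $60.87
Federal tax withheld: $3043.65 × 0.1075 = $327.19
State disability insurance: $3319.51 × 0.018 = $59.75
State unemployment insurance (employee share): $3319.51 × 0.01 = $33.20
Parking fee: $307.64
(Employer's $590.85 toward parking fee is not withheld from the employee.)
Total deductions = $248.96 + $26.90 + $60.87 + $327.19 + $59.75 + $33.20 + $307.64 = $1064.51
Net pay = $3319.51 − $1064.51 = $2255.00

$2255.00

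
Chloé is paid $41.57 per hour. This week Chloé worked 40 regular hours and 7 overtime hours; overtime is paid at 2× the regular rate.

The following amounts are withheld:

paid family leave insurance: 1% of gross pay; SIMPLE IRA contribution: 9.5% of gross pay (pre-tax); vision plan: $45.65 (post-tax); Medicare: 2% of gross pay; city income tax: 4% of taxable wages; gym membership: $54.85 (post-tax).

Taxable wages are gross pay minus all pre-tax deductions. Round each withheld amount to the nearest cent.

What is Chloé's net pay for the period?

Regular pay: 40 × $41.57 = $1662.80
Overtime pay: 7 × $41.57 × 2 = $581.98
Gross pay = $1662.80 + $581.98 = $2244.78
SIMPLE IRA contribution: $2244.78 × 0.095 = $213.25
Taxable wages = $2244.78 − $213.25 = $2031.53
City income tax: $2031.53 × 0.04 = $81.26
Paid family leave insurance: $2244.78 × 0.01 = $22.45
Medicare: $2244.78 × 0.02 = $44.90
Vision plan: $45.65
Gym membership: $54.85
Total deductions = $213.25 + $81.26 + $22.45 + $44.90 + $45.65 + $54.85 = $462.36
Net pay = $2244.78 − $462.36 = $1782.42

$1782.42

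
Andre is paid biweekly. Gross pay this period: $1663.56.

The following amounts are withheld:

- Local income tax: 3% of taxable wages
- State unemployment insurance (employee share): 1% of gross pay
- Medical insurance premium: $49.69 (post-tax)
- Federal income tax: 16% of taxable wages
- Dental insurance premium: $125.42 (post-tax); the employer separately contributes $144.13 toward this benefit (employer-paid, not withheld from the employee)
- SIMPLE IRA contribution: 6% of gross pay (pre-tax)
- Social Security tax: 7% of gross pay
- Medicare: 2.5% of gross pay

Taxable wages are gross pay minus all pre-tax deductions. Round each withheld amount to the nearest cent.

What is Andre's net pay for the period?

$916.85

SIMPLE IRA contribution: $1663.56 × 0.06 = $99.81
Taxable wages = $1663.56 − $99.81 = $1563.75
Federal income tax: $1563.75 × 0.16 = $250.20
Local income tax: $1563.75 × 0.03 = $46.91
Social Security tax: $1663.56 × 0.07 = $116.45
State unemployment insurance (employee share): $1663.56 × 0.01 = $16.64
Medicare: $1663.56 × 0.025 = $41.59
Dental insurance premium: $125.42
Medical insurance premium: $49.69
(Employer's $144.13 toward dental insurance premium is not withheld from the employee.)
Total deductions = $99.81 + $250.20 + $46.91 + $116.45 + $16.64 + $41.59 + $125.42 + $49.69 = $746.71
Net pay = $1663.56 − $746.71 = $916.85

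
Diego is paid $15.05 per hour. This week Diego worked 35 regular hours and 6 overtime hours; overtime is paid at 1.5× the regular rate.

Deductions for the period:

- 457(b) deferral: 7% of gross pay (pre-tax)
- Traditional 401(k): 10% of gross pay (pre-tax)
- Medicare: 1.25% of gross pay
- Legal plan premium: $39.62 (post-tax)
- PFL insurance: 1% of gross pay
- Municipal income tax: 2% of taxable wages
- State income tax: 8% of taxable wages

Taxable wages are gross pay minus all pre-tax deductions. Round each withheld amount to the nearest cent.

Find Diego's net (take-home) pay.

$440.15

Regular pay: 35 × $15.05 = $526.75
Overtime pay: 6 × $15.05 × 1.5 = $135.45
Gross pay = $526.75 + $135.45 = $662.20
457(b) deferral: $662.20 × 0.07 = $46.35
Traditional 401(k): $662.20 × 0.1 = $66.22
Pre-tax total = $46.35 + $66.22 = $112.57
Taxable wages = $662.20 − $112.57 = $549.63
State income tax: $549.63 × 0.08 = $43.97
Municipal income tax: $549.63 × 0.02 = $10.99
Medicare: $662.20 × 0.0125 = $8.28
PFL insurance: $662.20 × 0.01 = $6.62
Legal plan premium: $39.62
Total deductions = $46.35 + $66.22 + $43.97 + $10.99 + $8.28 + $6.62 + $39.62 = $222.05
Net pay = $662.20 − $222.05 = $440.15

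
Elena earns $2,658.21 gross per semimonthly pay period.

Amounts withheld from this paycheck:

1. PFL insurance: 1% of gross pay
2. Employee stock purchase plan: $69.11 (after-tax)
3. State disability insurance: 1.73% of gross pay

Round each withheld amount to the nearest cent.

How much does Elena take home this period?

State disability insurance: $2,658.21 × 0.0173 = $45.99
PFL insurance: $2,658.21 × 0.01 = $26.58
Employee stock purchase plan: $69.11
Total deductions = $45.99 + $26.58 + $69.11 = $141.68
Net pay = $2,658.21 − $141.68 = $2,516.53

$2,516.53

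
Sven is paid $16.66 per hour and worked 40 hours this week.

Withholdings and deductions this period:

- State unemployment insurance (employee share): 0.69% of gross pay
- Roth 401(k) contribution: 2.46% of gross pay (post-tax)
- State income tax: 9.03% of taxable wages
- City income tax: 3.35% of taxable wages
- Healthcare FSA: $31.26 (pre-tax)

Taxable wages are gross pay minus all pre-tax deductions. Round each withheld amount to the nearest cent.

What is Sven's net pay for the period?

$535.52

Gross pay: 40 × $16.66 = $666.40
Healthcare FSA: $31.26
Taxable wages = $666.40 − $31.26 = $635.14
State income tax: $635.14 × 0.0903 = $57.35
City income tax: $635.14 × 0.0335 = $21.28
State unemployment insurance (employee share): $666.40 × 0.0069 = $4.60
Roth 401(k) contribution: $666.40 × 0.0246 = $16.39
Total deductions = $31.26 + $57.35 + $21.28 + $4.60 + $16.39 = $130.88
Net pay = $666.40 − $130.88 = $535.52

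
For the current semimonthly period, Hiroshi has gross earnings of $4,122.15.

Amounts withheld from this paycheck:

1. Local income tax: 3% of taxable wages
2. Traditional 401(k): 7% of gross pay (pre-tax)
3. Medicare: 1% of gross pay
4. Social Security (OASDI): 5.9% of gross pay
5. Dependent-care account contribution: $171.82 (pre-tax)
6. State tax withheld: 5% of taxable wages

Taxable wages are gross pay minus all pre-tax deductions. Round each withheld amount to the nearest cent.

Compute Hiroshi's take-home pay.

Traditional 401(k): $4,122.15 × 0.07 = $288.55
Dependent-care account contribution: $171.82
Pre-tax total = $288.55 + $171.82 = $460.37
Taxable wages = $4,122.15 − $460.37 = $3,661.78
Local income tax: $3,661.78 × 0.03 = $109.85
State tax withheld: $3,661.78 × 0.05 = $183.09
Social Security (OASDI): $4,122.15 × 0.059 = $243.21
Medicare: $4,122.15 × 0.01 = $41.22
Total deductions = $288.55 + $171.82 + $109.85 + $183.09 + $243.21 + $41.22 = $1,037.74
Net pay = $4,122.15 − $1,037.74 = $3,084.41

$3,084.41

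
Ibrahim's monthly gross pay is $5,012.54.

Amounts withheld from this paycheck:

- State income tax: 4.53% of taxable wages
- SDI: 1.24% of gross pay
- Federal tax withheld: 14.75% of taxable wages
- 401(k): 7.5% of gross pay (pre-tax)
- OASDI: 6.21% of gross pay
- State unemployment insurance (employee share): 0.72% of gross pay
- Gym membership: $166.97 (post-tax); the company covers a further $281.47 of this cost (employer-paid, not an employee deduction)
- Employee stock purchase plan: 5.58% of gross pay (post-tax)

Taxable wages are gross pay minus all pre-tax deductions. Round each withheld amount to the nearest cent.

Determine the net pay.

$2,886.46

401(k): $5,012.54 × 0.075 = $375.94
Taxable wages = $5,012.54 − $375.94 = $4,636.60
Federal tax withheld: $4,636.60 × 0.1475 = $683.90
State income tax: $4,636.60 × 0.0453 = $210.04
OASDI: $5,012.54 × 0.0621 = $311.28
SDI: $5,012.54 × 0.0124 = $62.16
State unemployment insurance (employee share): $5,012.54 × 0.0072 = $36.09
Employee stock purchase plan: $5,012.54 × 0.0558 = $279.70
Gym membership: $166.97
(Employer's $281.47 toward gym membership is not withheld from the employee.)
Total deductions = $375.94 + $683.90 + $210.04 + $311.28 + $62.16 + $36.09 + $279.70 + $166.97 = $2,126.08
Net pay = $5,012.54 − $2,126.08 = $2,886.46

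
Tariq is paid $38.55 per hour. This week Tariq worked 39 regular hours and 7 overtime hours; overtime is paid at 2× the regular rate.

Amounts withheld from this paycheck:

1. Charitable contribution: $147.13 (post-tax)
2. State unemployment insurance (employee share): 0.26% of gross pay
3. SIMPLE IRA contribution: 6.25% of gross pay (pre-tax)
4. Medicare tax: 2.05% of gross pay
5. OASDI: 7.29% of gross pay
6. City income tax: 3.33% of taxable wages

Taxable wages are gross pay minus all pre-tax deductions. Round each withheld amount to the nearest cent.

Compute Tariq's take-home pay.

Regular pay: 39 × $38.55 = $1503.45
Overtime pay: 7 × $38.55 × 2 = $539.70
Gross pay = $1503.45 + $539.70 = $2043.15
SIMPLE IRA contribution: $2043.15 × 0.0625 = $127.70
Taxable wages = $2043.15 − $127.70 = $1915.45
City income tax: $1915.45 × 0.0333 = $63.78
OASDI: $2043.15 × 0.0729 = $148.95
State unemployment insurance (employee share): $2043.15 × 0.0026 = $5.31
Medicare tax: $2043.15 × 0.0205 = $41.88
Charitable contribution: $147.13
Total deductions = $127.70 + $63.78 + $148.95 + $5.31 + $41.88 + $147.13 = $534.75
Net pay = $2043.15 − $534.75 = $1508.40

$1508.40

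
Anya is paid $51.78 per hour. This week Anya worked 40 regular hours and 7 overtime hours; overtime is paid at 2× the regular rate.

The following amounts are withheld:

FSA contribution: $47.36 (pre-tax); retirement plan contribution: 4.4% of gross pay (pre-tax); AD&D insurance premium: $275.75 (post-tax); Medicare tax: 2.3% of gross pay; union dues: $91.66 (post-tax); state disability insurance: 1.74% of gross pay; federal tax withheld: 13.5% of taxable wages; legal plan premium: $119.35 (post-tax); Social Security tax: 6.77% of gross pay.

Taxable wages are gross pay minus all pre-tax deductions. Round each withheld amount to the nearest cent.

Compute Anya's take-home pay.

Regular pay: 40 × $51.78 = $2071.20
Overtime pay: 7 × $51.78 × 2 = $724.92
Gross pay = $2071.20 + $724.92 = $2796.12
Retirement plan contribution: $2796.12 × 0.044 = $123.03
FSA contribution: $47.36
Pre-tax total = $123.03 + $47.36 = $170.39
Taxable wages = $2796.12 − $170.39 = $2625.73
Federal tax withheld: $2625.73 × 0.135 = $354.47
State disability insurance: $2796.12 × 0.0174 = $48.65
Medicare tax: $2796.12 × 0.023 = $64.31
Social Security tax: $2796.12 × 0.0677 = $189.30
Union dues: $91.66
Legal plan premium: $119.35
AD&D insurance premium: $275.75
Total deductions = $123.03 + $47.36 + $354.47 + $48.65 + $64.31 + $189.30 + $91.66 + $119.35 + $275.75 = $1313.88
Net pay = $2796.12 − $1313.88 = $1482.24

$1482.24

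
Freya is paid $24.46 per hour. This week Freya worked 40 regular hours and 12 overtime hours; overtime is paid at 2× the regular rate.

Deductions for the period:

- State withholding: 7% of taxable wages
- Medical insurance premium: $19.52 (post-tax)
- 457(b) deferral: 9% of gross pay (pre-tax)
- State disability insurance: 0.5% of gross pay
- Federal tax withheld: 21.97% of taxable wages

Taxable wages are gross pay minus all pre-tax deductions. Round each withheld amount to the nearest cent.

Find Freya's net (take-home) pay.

Regular pay: 40 × $24.46 = $978.40
Overtime pay: 12 × $24.46 × 2 = $587.04
Gross pay = $978.40 + $587.04 = $1,565.44
457(b) deferral: $1,565.44 × 0.09 = $140.89
Taxable wages = $1,565.44 − $140.89 = $1,424.55
State withholding: $1,424.55 × 0.07 = $99.72
Federal tax withheld: $1,424.55 × 0.2197 = $312.97
State disability insurance: $1,565.44 × 0.005 = $7.83
Medical insurance premium: $19.52
Total deductions = $140.89 + $99.72 + $312.97 + $7.83 + $19.52 = $580.93
Net pay = $1,565.44 − $580.93 = $984.51

$984.51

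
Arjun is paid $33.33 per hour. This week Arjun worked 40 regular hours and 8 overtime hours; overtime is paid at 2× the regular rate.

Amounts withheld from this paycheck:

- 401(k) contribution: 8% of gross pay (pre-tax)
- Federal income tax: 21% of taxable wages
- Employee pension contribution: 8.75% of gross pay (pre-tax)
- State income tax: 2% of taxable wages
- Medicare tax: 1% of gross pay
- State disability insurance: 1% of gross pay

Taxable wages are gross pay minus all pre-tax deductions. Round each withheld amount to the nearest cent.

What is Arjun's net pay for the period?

$1159.13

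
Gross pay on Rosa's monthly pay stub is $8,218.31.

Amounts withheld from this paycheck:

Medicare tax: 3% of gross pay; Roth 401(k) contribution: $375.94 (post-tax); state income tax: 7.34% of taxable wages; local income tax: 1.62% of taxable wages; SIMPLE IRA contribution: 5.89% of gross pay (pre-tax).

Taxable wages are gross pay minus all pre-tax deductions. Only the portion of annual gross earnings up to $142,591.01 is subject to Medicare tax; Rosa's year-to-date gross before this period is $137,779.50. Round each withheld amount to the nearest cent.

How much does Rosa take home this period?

SIMPLE IRA contribution: $8,218.31 × 0.0589 = $484.06
Taxable wages = $8,218.31 − $484.06 = $7,734.25
State income tax: $7,734.25 × 0.0734 = $567.69
Local income tax: $7,734.25 × 0.0162 = $125.29
Medicare tax: only $142,591.01 − $137,779.50 = $4,811.51 of this check is subject → $4,811.51 × 0.03 = $144.35
Roth 401(k) contribution: $375.94
Total deductions = $484.06 + $567.69 + $125.29 + $144.35 + $375.94 = $1,697.33
Net pay = $8,218.31 − $1,697.33 = $6,520.98

$6,520.98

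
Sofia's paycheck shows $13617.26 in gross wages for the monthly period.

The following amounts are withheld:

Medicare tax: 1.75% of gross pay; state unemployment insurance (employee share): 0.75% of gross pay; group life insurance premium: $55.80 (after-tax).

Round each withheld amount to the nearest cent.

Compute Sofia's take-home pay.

$13221.03

State unemployment insurance (employee share): $13617.26 × 0.0075 = $102.13
Medicare tax: $13617.26 × 0.0175 = $238.30
Group life insurance premium: $55.80
Total deductions = $102.13 + $238.30 + $55.80 = $396.23
Net pay = $13617.26 − $396.23 = $13221.03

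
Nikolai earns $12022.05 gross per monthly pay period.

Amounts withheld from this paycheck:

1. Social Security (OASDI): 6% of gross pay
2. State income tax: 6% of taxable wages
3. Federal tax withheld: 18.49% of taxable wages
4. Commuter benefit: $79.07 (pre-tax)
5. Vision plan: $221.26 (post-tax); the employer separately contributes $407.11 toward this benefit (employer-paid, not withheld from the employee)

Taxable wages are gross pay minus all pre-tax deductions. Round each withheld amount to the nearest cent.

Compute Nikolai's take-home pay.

$8075.56

Commuter benefit: $79.07
Taxable wages = $12022.05 − $79.07 = $11942.98
Federal tax withheld: $11942.98 × 0.1849 = $2208.26
State income tax: $11942.98 × 0.06 = $716.58
Social Security (OASDI): $12022.05 × 0.06 = $721.32
Vision plan: $221.26
(Employer's $407.11 toward vision plan is not withheld from the employee.)
Total deductions = $79.07 + $2208.26 + $716.58 + $721.32 + $221.26 = $3946.49
Net pay = $12022.05 − $3946.49 = $8075.56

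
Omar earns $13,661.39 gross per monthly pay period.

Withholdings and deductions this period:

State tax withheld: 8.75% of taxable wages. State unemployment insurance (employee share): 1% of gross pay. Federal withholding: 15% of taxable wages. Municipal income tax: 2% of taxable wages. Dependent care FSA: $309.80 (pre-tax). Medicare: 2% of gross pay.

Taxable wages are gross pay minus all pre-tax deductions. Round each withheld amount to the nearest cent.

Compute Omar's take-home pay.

$9,503.72

Dependent care FSA: $309.80
Taxable wages = $13,661.39 − $309.80 = $13,351.59
Municipal income tax: $13,351.59 × 0.02 = $267.03
Federal withholding: $13,351.59 × 0.15 = $2,002.74
State tax withheld: $13,351.59 × 0.0875 = $1,168.26
State unemployment insurance (employee share): $13,661.39 × 0.01 = $136.61
Medicare: $13,661.39 × 0.02 = $273.23
Total deductions = $309.80 + $267.03 + $2,002.74 + $1,168.26 + $136.61 + $273.23 = $4,157.67
Net pay = $13,661.39 − $4,157.67 = $9,503.72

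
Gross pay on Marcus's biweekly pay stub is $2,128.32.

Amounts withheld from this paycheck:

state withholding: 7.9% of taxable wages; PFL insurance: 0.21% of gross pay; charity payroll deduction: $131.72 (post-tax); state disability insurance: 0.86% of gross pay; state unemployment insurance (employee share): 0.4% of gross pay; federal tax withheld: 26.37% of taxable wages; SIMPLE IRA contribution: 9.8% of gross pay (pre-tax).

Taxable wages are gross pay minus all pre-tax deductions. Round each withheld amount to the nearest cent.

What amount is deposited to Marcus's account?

$1,098.84

SIMPLE IRA contribution: $2,128.32 × 0.098 = $208.58
Taxable wages = $2,128.32 − $208.58 = $1,919.74
State withholding: $1,919.74 × 0.079 = $151.66
Federal tax withheld: $1,919.74 × 0.2637 = $506.24
PFL insurance: $2,128.32 × 0.0021 = $4.47
State unemployment insurance (employee share): $2,128.32 × 0.004 = $8.51
State disability insurance: $2,128.32 × 0.0086 = $18.30
Charity payroll deduction: $131.72
Total deductions = $208.58 + $151.66 + $506.24 + $4.47 + $8.51 + $18.30 + $131.72 = $1,029.48
Net pay = $2,128.32 − $1,029.48 = $1,098.84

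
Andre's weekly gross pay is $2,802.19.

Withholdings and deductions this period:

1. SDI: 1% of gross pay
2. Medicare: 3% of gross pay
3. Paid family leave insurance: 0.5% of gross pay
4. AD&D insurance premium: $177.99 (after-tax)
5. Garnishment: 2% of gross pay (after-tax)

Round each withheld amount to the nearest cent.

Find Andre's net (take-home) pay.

$2,442.06

SDI: $2,802.19 × 0.01 = $28.02
Paid family leave insurance: $2,802.19 × 0.005 = $14.01
Medicare: $2,802.19 × 0.03 = $84.07
AD&D insurance premium: $177.99
Garnishment: $2,802.19 × 0.02 = $56.04
Total deductions = $28.02 + $14.01 + $84.07 + $177.99 + $56.04 = $360.13
Net pay = $2,802.19 − $360.13 = $2,442.06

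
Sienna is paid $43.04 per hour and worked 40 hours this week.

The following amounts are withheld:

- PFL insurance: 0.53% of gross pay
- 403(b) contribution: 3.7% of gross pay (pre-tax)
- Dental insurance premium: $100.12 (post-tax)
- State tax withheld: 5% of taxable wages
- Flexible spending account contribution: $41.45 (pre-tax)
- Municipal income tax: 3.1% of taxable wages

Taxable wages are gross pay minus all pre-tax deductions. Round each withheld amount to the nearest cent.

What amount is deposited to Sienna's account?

Gross pay: 40 × $43.04 = $1721.60
Flexible spending account contribution: $41.45
403(b) contribution: $1721.60 × 0.037 = $63.70
Pre-tax total = $41.45 + $63.70 = $105.15
Taxable wages = $1721.60 − $105.15 = $1616.45
State tax withheld: $1616.45 × 0.05 = $80.82
Municipal income tax: $1616.45 × 0.031 = $50.11
PFL insurance: $1721.60 × 0.0053 = $9.12
Dental insurance premium: $100.12
Total deductions = $41.45 + $63.70 + $80.82 + $50.11 + $9.12 + $100.12 = $345.32
Net pay = $1721.60 − $345.32 = $1376.28

$1376.28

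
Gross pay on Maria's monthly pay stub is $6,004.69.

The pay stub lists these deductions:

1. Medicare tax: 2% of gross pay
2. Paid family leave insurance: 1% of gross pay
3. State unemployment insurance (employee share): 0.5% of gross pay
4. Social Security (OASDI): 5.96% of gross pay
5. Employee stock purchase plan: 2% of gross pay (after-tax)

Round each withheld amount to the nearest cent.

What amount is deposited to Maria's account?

Social Security (OASDI): $6,004.69 × 0.0596 = $357.88
State unemployment insurance (employee share): $6,004.69 × 0.005 = $30.02
Medicare tax: $6,004.69 × 0.02 = $120.09
Paid family leave insurance: $6,004.69 × 0.01 = $60.05
Employee stock purchase plan: $6,004.69 × 0.02 = $120.09
Total deductions = $357.88 + $30.02 + $120.09 + $60.05 + $120.09 = $688.13
Net pay = $6,004.69 − $688.13 = $5,316.56

$5,316.56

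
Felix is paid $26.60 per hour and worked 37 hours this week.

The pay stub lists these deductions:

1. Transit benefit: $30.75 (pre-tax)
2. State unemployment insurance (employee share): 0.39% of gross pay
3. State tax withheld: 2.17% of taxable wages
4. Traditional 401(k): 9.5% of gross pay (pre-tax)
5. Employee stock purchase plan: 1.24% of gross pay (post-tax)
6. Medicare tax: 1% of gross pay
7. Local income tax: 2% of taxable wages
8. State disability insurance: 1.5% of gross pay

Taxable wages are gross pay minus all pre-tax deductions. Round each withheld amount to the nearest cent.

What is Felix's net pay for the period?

Gross pay: 37 × $26.60 = $984.20
Traditional 401(k): $984.20 × 0.095 = $93.50
Transit benefit: $30.75
Pre-tax total = $93.50 + $30.75 = $124.25
Taxable wages = $984.20 − $124.25 = $859.95
State tax withheld: $859.95 × 0.0217 = $18.66
Local income tax: $859.95 × 0.02 = $17.20
Medicare tax: $984.20 × 0.01 = $9.84
State unemployment insurance (employee share): $984.20 × 0.0039 = $3.84
State disability insurance: $984.20 × 0.015 = $14.76
Employee stock purchase plan: $984.20 × 0.0124 = $12.20
Total deductions = $93.50 + $30.75 + $18.66 + $17.20 + $9.84 + $3.84 + $14.76 + $12.20 = $200.75
Net pay = $984.20 − $200.75 = $783.45

$783.45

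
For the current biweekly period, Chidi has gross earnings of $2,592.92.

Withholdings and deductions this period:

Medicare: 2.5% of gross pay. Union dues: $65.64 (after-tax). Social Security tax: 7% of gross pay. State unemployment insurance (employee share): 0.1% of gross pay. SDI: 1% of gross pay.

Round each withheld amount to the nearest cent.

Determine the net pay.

State unemployment insurance (employee share): $2,592.92 × 0.001 = $2.59
Medicare: $2,592.92 × 0.025 = $64.82
Social Security tax: $2,592.92 × 0.07 = $181.50
SDI: $2,592.92 × 0.01 = $25.93
Union dues: $65.64
Total deductions = $2.59 + $64.82 + $181.50 + $25.93 + $65.64 = $340.48
Net pay = $2,592.92 − $340.48 = $2,252.44

$2,252.44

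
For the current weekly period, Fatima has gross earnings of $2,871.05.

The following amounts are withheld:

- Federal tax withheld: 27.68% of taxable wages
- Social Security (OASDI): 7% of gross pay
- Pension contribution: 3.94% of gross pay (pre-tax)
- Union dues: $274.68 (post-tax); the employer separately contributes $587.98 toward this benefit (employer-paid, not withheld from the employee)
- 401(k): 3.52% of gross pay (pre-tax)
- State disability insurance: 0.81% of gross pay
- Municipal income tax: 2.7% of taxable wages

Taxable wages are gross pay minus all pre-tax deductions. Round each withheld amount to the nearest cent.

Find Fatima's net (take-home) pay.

$1,350.80

401(k): $2,871.05 × 0.0352 = $101.06
Pension contribution: $2,871.05 × 0.0394 = $113.12
Pre-tax total = $101.06 + $113.12 = $214.18
Taxable wages = $2,871.05 − $214.18 = $2,656.87
Federal tax withheld: $2,656.87 × 0.2768 = $735.42
Municipal income tax: $2,656.87 × 0.027 = $71.74
State disability insurance: $2,871.05 × 0.0081 = $23.26
Social Security (OASDI): $2,871.05 × 0.07 = $200.97
Union dues: $274.68
(Employer's $587.98 toward union dues is not withheld from the employee.)
Total deductions = $101.06 + $113.12 + $735.42 + $71.74 + $23.26 + $200.97 + $274.68 = $1,520.25
Net pay = $2,871.05 − $1,520.25 = $1,350.80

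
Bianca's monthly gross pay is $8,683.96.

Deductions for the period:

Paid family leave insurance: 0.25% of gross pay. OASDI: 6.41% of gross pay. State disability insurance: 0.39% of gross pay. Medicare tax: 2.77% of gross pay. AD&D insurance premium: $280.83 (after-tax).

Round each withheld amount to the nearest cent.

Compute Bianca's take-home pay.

Medicare tax: $8,683.96 × 0.0277 = $240.55
OASDI: $8,683.96 × 0.0641 = $556.64
State disability insurance: $8,683.96 × 0.0039 = $33.87
Paid family leave insurance: $8,683.96 × 0.0025 = $21.71
AD&D insurance premium: $280.83
Total deductions = $240.55 + $556.64 + $33.87 + $21.71 + $280.83 = $1,133.60
Net pay = $8,683.96 − $1,133.60 = $7,550.36

$7,550.36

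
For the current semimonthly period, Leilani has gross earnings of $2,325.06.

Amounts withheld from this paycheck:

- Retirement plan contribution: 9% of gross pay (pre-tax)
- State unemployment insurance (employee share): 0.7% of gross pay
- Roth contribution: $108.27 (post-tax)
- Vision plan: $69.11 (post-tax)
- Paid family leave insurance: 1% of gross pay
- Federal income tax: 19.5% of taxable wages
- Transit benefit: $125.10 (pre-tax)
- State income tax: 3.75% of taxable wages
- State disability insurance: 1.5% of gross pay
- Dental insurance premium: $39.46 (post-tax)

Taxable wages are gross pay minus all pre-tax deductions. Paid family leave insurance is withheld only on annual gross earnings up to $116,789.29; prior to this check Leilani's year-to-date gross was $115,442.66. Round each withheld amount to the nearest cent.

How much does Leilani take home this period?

$1,246.39

Transit benefit: $125.10
Retirement plan contribution: $2,325.06 × 0.09 = $209.26
Pre-tax total = $125.10 + $209.26 = $334.36
Taxable wages = $2,325.06 − $334.36 = $1,990.70
Federal income tax: $1,990.70 × 0.195 = $388.19
State income tax: $1,990.70 × 0.0375 = $74.65
State disability insurance: $2,325.06 × 0.015 = $34.88
Paid family leave insurance: only $116,789.29 − $115,442.66 = $1,346.63 of this check is subject → $1,346.63 × 0.01 = $13.47
State unemployment insurance (employee share): $2,325.06 × 0.007 = $16.28
Dental insurance premium: $39.46
Vision plan: $69.11
Roth contribution: $108.27
Total deductions = $125.10 + $209.26 + $388.19 + $74.65 + $34.88 + $13.47 + $16.28 + $39.46 + $69.11 + $108.27 = $1,078.67
Net pay = $2,325.06 − $1,078.67 = $1,246.39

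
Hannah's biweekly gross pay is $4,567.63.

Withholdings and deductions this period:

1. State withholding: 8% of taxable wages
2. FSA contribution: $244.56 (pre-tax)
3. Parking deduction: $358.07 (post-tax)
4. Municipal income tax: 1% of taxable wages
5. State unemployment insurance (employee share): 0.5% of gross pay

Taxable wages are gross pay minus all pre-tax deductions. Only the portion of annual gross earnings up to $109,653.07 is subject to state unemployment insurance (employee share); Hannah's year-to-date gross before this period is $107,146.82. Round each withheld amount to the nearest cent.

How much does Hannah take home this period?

$3,563.39

FSA contribution: $244.56
Taxable wages = $4,567.63 − $244.56 = $4,323.07
Municipal income tax: $4,323.07 × 0.01 = $43.23
State withholding: $4,323.07 × 0.08 = $345.85
State unemployment insurance (employee share): only $109,653.07 − $107,146.82 = $2,506.25 of this check is subject → $2,506.25 × 0.005 = $12.53
Parking deduction: $358.07
Total deductions = $244.56 + $43.23 + $345.85 + $12.53 + $358.07 = $1,004.24
Net pay = $4,567.63 − $1,004.24 = $3,563.39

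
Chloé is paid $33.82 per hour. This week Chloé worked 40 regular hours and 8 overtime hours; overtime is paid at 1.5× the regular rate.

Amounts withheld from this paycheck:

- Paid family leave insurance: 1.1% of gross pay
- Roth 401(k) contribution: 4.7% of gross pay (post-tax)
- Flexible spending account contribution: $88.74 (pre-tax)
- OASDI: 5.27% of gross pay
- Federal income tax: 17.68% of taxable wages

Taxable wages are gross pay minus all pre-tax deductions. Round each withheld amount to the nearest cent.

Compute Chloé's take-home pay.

$1179.97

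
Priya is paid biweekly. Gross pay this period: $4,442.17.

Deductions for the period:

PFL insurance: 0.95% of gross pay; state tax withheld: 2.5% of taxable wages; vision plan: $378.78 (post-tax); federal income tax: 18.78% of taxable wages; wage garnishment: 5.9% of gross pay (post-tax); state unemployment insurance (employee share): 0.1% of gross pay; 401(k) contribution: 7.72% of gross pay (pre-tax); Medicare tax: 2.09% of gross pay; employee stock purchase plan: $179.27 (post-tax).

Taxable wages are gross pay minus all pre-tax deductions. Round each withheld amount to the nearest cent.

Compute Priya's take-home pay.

$2,267.29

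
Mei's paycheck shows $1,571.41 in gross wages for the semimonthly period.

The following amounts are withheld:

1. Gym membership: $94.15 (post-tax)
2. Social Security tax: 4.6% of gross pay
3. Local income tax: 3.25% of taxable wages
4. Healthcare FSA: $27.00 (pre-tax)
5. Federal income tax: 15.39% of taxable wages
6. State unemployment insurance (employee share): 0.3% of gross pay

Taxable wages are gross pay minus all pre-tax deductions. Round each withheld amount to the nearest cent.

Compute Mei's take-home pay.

$1,085.40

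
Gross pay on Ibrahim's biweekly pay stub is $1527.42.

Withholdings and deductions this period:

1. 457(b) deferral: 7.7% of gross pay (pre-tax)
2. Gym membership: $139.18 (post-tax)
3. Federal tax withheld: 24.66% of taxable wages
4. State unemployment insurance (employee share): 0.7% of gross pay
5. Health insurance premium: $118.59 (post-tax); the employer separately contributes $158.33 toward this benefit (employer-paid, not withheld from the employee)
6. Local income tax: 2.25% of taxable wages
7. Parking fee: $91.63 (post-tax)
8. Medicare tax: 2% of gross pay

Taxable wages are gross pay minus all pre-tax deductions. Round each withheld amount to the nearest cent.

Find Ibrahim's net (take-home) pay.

457(b) deferral: $1527.42 × 0.077 = $117.61
Taxable wages = $1527.42 − $117.61 = $1409.81
Federal tax withheld: $1409.81 × 0.2466 = $347.66
Local income tax: $1409.81 × 0.0225 = $31.72
State unemployment insurance (employee share): $1527.42 × 0.007 = $10.69
Medicare tax: $1527.42 × 0.02 = $30.55
Health insurance premium: $118.59
Parking fee: $91.63
Gym membership: $139.18
(Employer's $158.33 toward health insurance premium is not withheld from the employee.)
Total deductions = $117.61 + $347.66 + $31.72 + $10.69 + $30.55 + $118.59 + $91.63 + $139.18 = $887.63
Net pay = $1527.42 − $887.63 = $639.79

$639.79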